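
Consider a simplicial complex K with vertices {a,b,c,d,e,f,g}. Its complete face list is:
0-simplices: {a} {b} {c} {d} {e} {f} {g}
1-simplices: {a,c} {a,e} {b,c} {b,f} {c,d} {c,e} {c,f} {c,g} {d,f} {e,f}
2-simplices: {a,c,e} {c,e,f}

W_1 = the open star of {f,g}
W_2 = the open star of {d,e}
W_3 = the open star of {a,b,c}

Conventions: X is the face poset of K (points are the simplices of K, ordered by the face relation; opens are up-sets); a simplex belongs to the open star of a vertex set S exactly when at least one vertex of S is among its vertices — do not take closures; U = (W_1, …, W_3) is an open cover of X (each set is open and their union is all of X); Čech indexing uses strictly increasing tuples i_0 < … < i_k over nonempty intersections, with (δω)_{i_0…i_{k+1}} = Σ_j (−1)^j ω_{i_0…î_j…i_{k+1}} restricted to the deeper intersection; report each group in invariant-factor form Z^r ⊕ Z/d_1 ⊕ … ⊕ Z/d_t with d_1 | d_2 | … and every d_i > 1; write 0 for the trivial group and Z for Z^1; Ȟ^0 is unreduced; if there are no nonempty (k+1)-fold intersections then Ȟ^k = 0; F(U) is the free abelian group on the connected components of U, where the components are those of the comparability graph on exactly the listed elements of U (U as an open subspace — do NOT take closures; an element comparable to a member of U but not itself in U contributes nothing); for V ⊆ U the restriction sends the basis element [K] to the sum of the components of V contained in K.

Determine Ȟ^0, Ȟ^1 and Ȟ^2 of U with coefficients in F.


nerve simplices:
  W1={{f},{g},{b,f},{c,f},{c,g},{d,f},{e,f},{c,e,f}} W2={{d},{e},{a,e},{c,d},{c,e},{d,f},{e,f},{a,c,e},{c,e,f}} W3={{a},{b},{c},{a,c},{a,e},{b,c},{b,f},{c,d},{c,e},{c,f},{c,g},{a,c,e},{c,e,f}}
  W12={{d,f},{e,f},{c,e,f}} W13={{b,f},{c,f},{c,g},{c,e,f}} W23={{a,e},{c,d},{c,e},{a,c,e},{c,e,f}}
  W123={{c,e,f}}
components per intersection:
  W1: {{f},{b,f},{c,f},{d,f},{e,f},{c,e,f}} {{g},{c,g}}
  W2: {{d},{c,d},{d,f}} {{e},{a,e},{c,e},{e,f},{a,c,e},{c,e,f}}
  W3: {{a},{b},{c},{a,c},{a,e},{b,c},{b,f},{c,d},{c,e},{c,f},{c,g},{a,c,e},{c,e,f}}
  W12: {{d,f}} {{e,f},{c,e,f}}
  W13: {{b,f}} {{c,f},{c,e,f}} {{c,g}}
  W23: {{a,e},{c,e},{a,c,e},{c,e,f}} {{c,d}}
  W123: {{c,e,f}}
C dims 5,7,1; δ0: rk 4, SNF 1^4; δ1: rk 1, SNF 1^1
degree 0: 5−4−0 = 1 → Ȟ^0 ≅ Z
degree 1: 7−1−4 = 2 → Ȟ^1 ≅ Z^2
degree 2: 1−0−1 = 0 → Ȟ^2 ≅ 0

Ȟ^0(U;F) ≅ Z, Ȟ^1(U;F) ≅ Z^2 and Ȟ^2(U;F) ≅ 0


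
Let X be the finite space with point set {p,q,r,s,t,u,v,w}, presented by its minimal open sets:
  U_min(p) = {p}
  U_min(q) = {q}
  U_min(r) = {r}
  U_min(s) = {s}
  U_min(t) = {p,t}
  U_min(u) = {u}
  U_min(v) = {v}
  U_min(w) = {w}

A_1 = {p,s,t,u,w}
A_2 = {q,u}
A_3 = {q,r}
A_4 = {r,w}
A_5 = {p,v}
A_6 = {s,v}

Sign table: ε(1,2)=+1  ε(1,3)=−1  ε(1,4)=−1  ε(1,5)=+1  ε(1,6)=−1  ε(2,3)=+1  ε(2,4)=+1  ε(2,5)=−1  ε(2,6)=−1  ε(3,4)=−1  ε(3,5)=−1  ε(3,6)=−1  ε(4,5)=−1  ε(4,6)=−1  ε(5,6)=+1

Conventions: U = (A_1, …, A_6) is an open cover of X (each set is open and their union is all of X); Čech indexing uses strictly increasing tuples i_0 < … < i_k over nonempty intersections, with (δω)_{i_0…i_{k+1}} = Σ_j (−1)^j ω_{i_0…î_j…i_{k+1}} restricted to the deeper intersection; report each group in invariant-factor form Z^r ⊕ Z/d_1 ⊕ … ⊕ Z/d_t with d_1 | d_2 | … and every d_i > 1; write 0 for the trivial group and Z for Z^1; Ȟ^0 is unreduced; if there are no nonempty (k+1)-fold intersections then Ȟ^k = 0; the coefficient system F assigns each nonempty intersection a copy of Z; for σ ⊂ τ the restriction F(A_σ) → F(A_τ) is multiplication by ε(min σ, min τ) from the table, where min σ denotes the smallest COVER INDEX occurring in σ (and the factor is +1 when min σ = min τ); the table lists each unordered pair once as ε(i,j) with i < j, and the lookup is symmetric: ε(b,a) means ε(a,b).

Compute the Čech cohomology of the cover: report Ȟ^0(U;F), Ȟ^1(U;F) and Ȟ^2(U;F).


Ȟ^0 ≅ 0, Ȟ^1 ≅ Z ⊕ Z/2 and Ȟ^2 ≅ 0

nonempty intersections:
  A12={u} A14={w} A15={p} A16={s} A23={q} A34={r} A56={v}
C dims 6,7; δ0: rk 6, SNF 1^5·2
Ȟ^0: (6−6)−0=0 ⇒ 0
Ȟ^1: (7−0)−6=1 plus torsion [2] ⇒ Z ⊕ Z/2
Ȟ^2: (0−0)−0=0 ⇒ 0


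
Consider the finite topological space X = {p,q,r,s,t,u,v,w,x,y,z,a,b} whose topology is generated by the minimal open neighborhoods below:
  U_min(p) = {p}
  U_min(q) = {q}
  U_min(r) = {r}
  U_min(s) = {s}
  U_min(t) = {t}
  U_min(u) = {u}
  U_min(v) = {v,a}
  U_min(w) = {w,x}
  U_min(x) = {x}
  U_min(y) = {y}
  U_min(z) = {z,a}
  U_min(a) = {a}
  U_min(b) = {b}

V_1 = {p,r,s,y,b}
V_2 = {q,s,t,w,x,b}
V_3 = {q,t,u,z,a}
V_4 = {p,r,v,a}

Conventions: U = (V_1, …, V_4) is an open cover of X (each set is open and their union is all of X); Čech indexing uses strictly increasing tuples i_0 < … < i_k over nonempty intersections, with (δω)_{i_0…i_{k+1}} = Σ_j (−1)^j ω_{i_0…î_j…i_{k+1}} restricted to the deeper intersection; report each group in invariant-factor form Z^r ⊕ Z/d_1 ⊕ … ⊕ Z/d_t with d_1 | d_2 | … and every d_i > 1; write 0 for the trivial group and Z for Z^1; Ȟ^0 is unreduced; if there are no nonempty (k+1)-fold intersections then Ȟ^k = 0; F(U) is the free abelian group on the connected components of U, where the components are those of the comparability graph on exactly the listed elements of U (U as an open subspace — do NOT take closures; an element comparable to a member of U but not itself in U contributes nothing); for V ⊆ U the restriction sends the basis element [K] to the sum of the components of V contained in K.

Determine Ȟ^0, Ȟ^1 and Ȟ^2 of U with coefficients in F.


Ȟ^0 ≅ Z^10; Ȟ^1 ≅ 0; Ȟ^2 ≅ 0

cover nerve:
  V12={s,b} V14={p,r} V23={q,t} V34={a}
components per intersection:
  V1: {p} {r} {s} {y} {b}
  V2: {q} {s} {t} {w,x} {b}
  V3: {q} {t} {u} {z,a}
  V4: {p} {r} {v,a}
  V12: {s} {b}
  V14: {p} {r}
  V23: {q} {t}
  V34: {a}
C dims 17,7; δ0: rk 7, SNF 1^7
Ȟ^0: (17−7)−0=10 ⇒ Z^10
Ȟ^1: (7−0)−7=0 ⇒ 0
Ȟ^2: (0−0)−0=0 ⇒ 0


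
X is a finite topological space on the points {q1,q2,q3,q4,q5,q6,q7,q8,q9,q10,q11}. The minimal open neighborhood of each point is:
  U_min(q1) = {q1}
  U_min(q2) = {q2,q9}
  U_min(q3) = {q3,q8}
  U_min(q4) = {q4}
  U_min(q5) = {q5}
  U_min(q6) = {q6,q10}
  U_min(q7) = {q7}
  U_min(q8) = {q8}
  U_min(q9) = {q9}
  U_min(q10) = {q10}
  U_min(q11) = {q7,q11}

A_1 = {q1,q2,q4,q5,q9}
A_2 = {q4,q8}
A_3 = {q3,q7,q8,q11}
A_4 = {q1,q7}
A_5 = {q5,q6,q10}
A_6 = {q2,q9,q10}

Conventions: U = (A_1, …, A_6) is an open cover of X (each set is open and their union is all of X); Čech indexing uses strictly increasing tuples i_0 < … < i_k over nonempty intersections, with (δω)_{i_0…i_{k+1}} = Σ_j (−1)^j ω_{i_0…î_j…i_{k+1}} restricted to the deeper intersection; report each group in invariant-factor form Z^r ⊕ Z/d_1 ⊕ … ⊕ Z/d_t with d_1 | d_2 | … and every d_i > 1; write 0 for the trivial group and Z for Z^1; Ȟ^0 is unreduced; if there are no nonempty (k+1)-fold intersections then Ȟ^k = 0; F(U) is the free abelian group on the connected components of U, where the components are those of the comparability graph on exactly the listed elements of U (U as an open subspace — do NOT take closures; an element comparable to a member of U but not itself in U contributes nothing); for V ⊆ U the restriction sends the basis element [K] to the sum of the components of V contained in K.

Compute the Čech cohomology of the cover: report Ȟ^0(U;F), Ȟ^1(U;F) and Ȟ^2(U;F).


nerve of the cover:
  A12={q4} A14={q1} A15={q5} A16={q2,q9} A23={q8} A34={q7} A56={q10}
components per intersection:
  A1: {q1} {q2,q9} {q4} {q5}
  A2: {q4} {q8}
  A3: {q3,q8} {q7,q11}
  A4: {q1} {q7}
  A5: {q5} {q6,q10}
  A6: {q2,q9} {q10}
  A12: {q4}
  A14: {q1}
  A15: {q5}
  A16: {q2,q9}
  A23: {q8}
  A34: {q7}
  A56: {q10}
C dims 14,7; δ0: rk 7, SNF 1^7
Ȟ^0 = (14 − 7) − 0 = 7, so Ȟ^0 ≅ Z^7
Ȟ^1 = (7 − 0) − 7 = 0, so Ȟ^1 ≅ 0
Ȟ^2 = (0 − 0) − 0 = 0, so Ȟ^2 ≅ 0

Ȟ^0(U;F) ≅ Z^7, Ȟ^1(U;F) ≅ 0 and Ȟ^2(U;F) ≅ 0


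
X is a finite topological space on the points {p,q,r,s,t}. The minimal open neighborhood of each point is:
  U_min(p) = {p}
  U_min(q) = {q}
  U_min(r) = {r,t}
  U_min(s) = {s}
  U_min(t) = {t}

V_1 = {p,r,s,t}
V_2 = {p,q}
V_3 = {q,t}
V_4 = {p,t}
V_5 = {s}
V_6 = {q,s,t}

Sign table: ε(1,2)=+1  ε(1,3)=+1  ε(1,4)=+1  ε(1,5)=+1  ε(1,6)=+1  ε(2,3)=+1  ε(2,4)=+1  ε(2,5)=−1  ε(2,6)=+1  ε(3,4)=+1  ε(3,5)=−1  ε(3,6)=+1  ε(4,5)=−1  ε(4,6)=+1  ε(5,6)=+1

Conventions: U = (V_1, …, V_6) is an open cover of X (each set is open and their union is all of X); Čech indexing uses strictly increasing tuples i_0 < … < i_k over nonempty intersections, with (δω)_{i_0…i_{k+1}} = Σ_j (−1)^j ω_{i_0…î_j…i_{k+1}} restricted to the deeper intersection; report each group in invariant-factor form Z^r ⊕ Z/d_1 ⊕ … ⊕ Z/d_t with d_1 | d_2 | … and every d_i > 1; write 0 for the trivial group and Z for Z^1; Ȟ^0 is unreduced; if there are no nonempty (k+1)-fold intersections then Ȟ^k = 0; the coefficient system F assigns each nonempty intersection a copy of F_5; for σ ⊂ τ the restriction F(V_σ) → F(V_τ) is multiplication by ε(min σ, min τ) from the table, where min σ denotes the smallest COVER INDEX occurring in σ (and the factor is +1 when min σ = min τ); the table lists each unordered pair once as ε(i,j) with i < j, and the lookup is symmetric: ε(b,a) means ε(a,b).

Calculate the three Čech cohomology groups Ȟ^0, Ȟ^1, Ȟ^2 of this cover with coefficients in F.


Ȟ^0(U;F) ≅ Z/5, Ȟ^1(U;F) ≅ Z/5, Ȟ^2(U;F) ≅ 0

nonempty overlaps:
  V12={p} V13={t} V14={p,t} V15={s} V16={s,t} V23={q} V24={p} V26={q} V34={t} V36={q,t} V46={t} V56={s}
  V124={p} V134={t} V136={t} V146={t} V156={s} V236={q} V346={t}
  V1346={t}
C dims 6,12,7,1; δ0: rk_F5 5; δ1: rk_F5 6; δ2: rk_F5 1
degree 0: 6−5−0 = 1 → Ȟ^0 ≅ Z/5
degree 1: 12−6−5 = 1 → Ȟ^1 ≅ Z/5
degree 2: 7−1−6 = 0 → Ȟ^2 ≅ 0


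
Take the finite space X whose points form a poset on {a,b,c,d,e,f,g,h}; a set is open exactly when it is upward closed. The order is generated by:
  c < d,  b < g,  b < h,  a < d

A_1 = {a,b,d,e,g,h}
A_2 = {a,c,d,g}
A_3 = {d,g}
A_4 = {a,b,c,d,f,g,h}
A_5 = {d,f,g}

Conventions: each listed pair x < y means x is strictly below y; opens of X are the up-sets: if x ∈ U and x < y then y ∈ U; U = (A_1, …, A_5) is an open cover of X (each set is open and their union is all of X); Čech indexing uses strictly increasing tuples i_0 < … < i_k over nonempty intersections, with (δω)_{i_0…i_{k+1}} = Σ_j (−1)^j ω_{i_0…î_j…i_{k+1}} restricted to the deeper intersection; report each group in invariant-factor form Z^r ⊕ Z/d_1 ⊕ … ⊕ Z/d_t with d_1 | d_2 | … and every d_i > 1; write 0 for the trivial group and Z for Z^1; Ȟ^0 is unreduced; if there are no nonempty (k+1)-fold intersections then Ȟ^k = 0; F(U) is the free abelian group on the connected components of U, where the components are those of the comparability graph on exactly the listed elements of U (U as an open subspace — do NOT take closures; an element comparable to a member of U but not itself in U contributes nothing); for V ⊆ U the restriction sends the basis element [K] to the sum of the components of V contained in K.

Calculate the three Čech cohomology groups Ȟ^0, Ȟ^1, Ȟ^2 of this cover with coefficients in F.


Ȟ^0 = Z^4, Ȟ^1 = 0 and Ȟ^2 = 0

nerve simplices:
  A12={a,d,g} A13={d,g} A14={a,b,d,g,h} A15={d,g} A23={d,g} A24={a,c,d,g} A25={d,g} A34={d,g} A35={d,g} A45={d,f,g}
  A123={d,g} A124={a,d,g} A125={d,g} A134={d,g} A135={d,g} A145={d,g} A234={d,g} A235={d,g} A245={d,g} A345={d,g}
  A1234={d,g} A1235={d,g} A1245={d,g} A1345={d,g} A2345={d,g}
  A12345={d,g}
components per intersection:
  A1: {a,d} {b,g,h} {e}
  A2: {a,c,d} {g}
  A3: {d} {g}
  A4: {a,c,d} {b,g,h} {f}
  A5: {d} {f} {g}
  A12: {a,d} {g}
  A13: {d} {g}
  A14: {a,d} {b,g,h}
  A15: {d} {g}
  A23: {d} {g}
  A24: {a,c,d} {g}
  A25: {d} {g}
  A34: {d} {g}
  A35: {d} {g}
  A45: {d} {f} {g}
  A123: {d} {g}
  A124: {a,d} {g}
  A125: {d} {g}
  A134: {d} {g}
  A135: {d} {g}
  A145: {d} {g}
  A234: {d} {g}
  A235: {d} {g}
  A245: {d} {g}
  A345: {d} {g}
  A1234: {d} {g}
  A1235: {d} {g}
  A1245: {d} {g}
  A1345: {d} {g}
  A2345: {d} {g}
  A12345: {d} {g}
C dims 13,21,20,10; δ0: rk 9, SNF 1^9; δ1: rk 12, SNF 1^12; δ2: rk 8, SNF 1^8
degree 0: 13−9−0 = 4 → Ȟ^0 ≅ Z^4
degree 1: 21−12−9 = 0 → Ȟ^1 ≅ 0
degree 2: 20−8−12 = 0 → Ȟ^2 ≅ 0


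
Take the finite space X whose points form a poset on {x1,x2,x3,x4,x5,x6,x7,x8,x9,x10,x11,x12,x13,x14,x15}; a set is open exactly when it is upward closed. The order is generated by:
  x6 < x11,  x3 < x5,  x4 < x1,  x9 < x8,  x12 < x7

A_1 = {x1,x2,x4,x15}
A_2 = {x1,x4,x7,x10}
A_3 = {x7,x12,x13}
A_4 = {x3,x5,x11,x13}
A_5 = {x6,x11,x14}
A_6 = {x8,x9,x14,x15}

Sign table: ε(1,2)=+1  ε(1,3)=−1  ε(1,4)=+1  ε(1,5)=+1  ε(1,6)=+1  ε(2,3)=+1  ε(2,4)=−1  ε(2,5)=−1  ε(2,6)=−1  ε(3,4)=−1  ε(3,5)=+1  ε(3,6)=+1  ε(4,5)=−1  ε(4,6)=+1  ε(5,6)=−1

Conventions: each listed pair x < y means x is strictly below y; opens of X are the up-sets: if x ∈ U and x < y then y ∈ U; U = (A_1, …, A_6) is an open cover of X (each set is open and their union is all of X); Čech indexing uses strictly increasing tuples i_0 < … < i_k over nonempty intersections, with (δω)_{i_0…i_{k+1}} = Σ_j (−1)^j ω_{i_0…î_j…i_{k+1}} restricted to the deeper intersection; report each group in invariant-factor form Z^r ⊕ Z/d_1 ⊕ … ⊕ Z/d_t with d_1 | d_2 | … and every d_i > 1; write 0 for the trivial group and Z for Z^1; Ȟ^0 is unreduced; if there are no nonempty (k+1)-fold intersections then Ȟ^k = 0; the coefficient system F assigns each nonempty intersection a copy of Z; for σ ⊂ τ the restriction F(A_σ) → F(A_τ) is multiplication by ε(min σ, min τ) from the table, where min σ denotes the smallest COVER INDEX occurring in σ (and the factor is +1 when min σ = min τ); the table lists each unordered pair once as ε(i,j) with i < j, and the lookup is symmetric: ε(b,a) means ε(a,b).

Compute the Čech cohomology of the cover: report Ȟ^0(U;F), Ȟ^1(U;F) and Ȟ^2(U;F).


Ȟ^0 = 0, Ȟ^1 = Z/2 and Ȟ^2 = 0

nonempty overlaps:
  A12={x1,x4} A16={x15} A23={x7} A34={x13} A45={x11} A56={x14}
C dims 6,6; δ0: rk 6, SNF 1^5·2
degree 0: 6−6−0 = 0 → Ȟ^0 ≅ 0
degree 1: 6−0−6 = 0 plus torsion [2] → Ȟ^1 ≅ Z/2
degree 2: 0−0−0 = 0 → Ȟ^2 ≅ 0


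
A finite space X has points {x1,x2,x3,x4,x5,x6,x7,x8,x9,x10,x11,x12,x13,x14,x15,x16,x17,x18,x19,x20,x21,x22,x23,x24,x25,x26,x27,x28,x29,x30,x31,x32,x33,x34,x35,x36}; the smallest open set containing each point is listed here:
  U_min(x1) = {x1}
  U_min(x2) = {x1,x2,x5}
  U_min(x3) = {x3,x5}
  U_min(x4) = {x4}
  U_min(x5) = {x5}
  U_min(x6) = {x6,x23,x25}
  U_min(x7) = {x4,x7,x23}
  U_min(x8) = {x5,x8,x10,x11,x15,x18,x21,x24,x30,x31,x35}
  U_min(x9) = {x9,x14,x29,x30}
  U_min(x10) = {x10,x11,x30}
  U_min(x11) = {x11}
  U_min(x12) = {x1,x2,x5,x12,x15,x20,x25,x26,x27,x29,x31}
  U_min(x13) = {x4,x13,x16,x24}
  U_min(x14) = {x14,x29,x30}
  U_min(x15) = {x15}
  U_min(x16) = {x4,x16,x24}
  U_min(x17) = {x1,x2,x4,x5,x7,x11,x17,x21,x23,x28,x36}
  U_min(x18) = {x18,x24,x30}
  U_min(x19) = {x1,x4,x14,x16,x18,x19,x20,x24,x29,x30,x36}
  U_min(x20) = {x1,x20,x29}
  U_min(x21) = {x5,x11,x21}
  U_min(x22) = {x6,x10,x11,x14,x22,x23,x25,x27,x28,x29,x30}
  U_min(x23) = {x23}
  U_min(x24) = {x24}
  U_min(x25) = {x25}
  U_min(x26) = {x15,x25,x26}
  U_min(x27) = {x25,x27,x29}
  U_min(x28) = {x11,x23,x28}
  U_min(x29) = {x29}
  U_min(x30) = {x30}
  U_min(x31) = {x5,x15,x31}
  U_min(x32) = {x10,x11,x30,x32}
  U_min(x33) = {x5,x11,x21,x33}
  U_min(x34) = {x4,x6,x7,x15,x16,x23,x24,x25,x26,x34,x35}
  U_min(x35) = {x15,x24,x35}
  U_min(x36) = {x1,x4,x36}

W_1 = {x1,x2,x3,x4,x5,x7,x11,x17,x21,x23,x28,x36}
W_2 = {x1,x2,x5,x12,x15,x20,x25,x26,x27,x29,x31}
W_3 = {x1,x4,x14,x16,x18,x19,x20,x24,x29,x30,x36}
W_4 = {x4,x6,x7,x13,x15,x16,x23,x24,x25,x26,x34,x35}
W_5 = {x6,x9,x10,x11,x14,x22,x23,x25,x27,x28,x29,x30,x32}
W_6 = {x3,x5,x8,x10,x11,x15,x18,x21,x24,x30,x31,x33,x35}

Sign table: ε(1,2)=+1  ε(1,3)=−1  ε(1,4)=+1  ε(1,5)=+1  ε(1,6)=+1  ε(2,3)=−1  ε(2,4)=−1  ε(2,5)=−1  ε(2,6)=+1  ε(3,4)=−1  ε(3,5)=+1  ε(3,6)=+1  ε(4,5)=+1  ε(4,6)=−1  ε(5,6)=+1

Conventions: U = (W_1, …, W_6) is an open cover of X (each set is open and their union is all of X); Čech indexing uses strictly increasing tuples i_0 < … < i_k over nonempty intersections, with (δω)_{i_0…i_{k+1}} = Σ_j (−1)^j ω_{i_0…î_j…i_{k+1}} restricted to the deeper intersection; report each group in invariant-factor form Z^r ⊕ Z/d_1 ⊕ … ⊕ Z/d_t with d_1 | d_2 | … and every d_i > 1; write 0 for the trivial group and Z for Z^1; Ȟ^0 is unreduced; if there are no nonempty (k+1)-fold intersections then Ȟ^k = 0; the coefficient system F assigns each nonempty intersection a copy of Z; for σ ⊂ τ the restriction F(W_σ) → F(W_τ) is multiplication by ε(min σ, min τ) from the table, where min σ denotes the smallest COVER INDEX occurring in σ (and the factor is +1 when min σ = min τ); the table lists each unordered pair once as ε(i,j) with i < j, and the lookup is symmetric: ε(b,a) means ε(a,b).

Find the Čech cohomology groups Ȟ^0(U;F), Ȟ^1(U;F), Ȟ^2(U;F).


Ȟ^0 ≅ 0,  Ȟ^1 ≅ Z/2,  Ȟ^2 ≅ Z

nonempty intersections:
  W12={x1,x2,x5} W13={x1,x4,x36} W14={x4,x7,x23} W15={x11,x23,x28} W16={x3,x5,x11,x21} W23={x1,x20,x29} W24={x15,x25,x26} W25={x25,x27,x29} W26={x5,x15,x31} W34={x4,x16,x24} W35={x14,x29,x30} W36={x18,x24,x30} W45={x6,x23,x25} W46={x15,x24,x35} W56={x10,x11,x30}
  W123={x1} W126={x5} W134={x4} W145={x23} W156={x11} W235={x29} W245={x25} W246={x15} W346={x24} W356={x30}
C dims 6,15,10; δ0: rk 6, SNF 1^5·2; δ1: rk 9, SNF 1^9
Ȟ^0: (6−6)−0=0 ⇒ 0
Ȟ^1: (15−9)−6=0 plus torsion [2] ⇒ Z/2
Ȟ^2: (10−0)−9=1 ⇒ Z


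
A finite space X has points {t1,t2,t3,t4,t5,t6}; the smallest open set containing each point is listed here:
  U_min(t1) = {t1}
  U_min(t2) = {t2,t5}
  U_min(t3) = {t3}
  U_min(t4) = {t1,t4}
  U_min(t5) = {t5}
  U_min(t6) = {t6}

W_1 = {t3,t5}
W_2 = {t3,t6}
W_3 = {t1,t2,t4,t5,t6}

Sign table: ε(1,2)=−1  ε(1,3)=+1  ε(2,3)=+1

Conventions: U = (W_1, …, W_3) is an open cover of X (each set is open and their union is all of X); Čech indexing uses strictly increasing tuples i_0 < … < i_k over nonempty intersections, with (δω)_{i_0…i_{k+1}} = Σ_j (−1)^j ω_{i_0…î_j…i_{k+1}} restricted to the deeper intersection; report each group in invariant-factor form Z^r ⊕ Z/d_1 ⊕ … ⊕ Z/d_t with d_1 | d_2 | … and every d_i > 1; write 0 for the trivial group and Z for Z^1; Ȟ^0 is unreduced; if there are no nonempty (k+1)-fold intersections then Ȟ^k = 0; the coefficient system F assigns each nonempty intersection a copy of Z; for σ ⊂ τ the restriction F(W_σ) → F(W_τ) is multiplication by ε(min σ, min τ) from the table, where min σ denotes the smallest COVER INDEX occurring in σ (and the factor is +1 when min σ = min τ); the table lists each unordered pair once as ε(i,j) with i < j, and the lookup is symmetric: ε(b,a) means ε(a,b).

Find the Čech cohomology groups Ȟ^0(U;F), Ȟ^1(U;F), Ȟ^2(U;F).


intersection data:
  W12={t3} W13={t5} W23={t6}
C dims 3,3; δ0: rk 3, SNF 1^2·2
Ȟ^0 = (3 − 3) − 0 = 0, so Ȟ^0 ≅ 0
Ȟ^1 = (3 − 0) − 3 = 0 plus torsion [2], so Ȟ^1 ≅ Z/2
Ȟ^2 = (0 − 0) − 0 = 0, so Ȟ^2 ≅ 0

Ȟ^0(U;F) ≅ 0; Ȟ^1(U;F) ≅ Z/2; Ȟ^2(U;F) ≅ 0


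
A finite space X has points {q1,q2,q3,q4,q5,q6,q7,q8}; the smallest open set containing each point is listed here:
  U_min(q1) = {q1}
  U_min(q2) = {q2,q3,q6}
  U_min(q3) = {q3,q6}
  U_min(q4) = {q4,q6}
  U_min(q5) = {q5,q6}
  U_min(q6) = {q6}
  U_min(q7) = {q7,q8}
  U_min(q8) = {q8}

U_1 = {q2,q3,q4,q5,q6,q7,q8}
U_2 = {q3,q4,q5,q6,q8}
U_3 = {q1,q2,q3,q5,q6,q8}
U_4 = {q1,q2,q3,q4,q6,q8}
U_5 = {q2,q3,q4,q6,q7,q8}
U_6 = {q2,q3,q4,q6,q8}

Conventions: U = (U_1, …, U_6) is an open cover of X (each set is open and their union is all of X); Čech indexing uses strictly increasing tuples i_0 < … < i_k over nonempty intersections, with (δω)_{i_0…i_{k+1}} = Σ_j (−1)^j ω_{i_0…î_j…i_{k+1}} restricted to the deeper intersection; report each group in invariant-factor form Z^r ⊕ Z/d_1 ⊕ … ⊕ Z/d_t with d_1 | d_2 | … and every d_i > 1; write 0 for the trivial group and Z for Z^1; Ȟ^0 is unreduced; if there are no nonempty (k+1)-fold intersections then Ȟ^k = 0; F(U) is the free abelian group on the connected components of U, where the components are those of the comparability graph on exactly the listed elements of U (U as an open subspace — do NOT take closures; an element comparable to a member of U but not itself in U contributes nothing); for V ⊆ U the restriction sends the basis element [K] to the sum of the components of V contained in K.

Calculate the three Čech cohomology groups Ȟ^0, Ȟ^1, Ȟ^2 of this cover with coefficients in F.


cover nerve:
  U12={q3,q4,q5,q6,q8} U13={q2,q3,q5,q6,q8} U14={q2,q3,q4,q6,q8} U15={q2,q3,q4,q6,q7,q8} U16={q2,q3,q4,q6,q8} U23={q3,q5,q6,q8} U24={q3,q4,q6,q8} U25={q3,q4,q6,q8} U26={q3,q4,q6,q8} U34={q1,q2,q3,q6,q8} U35={q2,q3,q6,q8} U36={q2,q3,q6,q8} U45={q2,q3,q4,q6,q8} U46={q2,q3,q4,q6,q8} U56={q2,q3,q4,q6,q8}
  U123={q3,q5,q6,q8} U124={q3,q4,q6,q8} U125={q3,q4,q6,q8} U126={q3,q4,q6,q8} U134={q2,q3,q6,q8} U135={q2,q3,q6,q8} U136={q2,q3,q6,q8} U145={q2,q3,q4,q6,q8} U146={q2,q3,q4,q6,q8} U156={q2,q3,q4,q6,q8} U234={q3,q6,q8} U235={q3,q6,q8} U236={q3,q6,q8} U245={q3,q4,q6,q8} U246={q3,q4,q6,q8} U256={q3,q4,q6,q8} U345={q2,q3,q6,q8} U346={q2,q3,q6,q8} U356={q2,q3,q6,q8} U456={q2,q3,q4,q6,q8}
  U1234={q3,q6,q8} U1235={q3,q6,q8} U1236={q3,q6,q8} U1245={q3,q4,q6,q8} U1246={q3,q4,q6,q8} U1256={q3,q4,q6,q8} U1345={q2,q3,q6,q8} U1346={q2,q3,q6,q8} U1356={q2,q3,q6,q8} U1456={q2,q3,q4,q6,q8} U2345={q3,q6,q8} U2346={q3,q6,q8} U2356={q3,q6,q8} U2456={q3,q4,q6,q8} U3456={q2,q3,q6,q8}
  U12345={q3,q6,q8} U12346={q3,q6,q8} U12356={q3,q6,q8} U12456={q3,q4,q6,q8} U13456={q2,q3,q6,q8} U23456={q3,q6,q8}
  U123456={q3,q6,q8}
components per intersection:
  U1: {q2,q3,q4,q5,q6} {q7,q8}
  U2: {q3,q4,q5,q6} {q8}
  U3: {q1} {q2,q3,q5,q6} {q8}
  U4: {q1} {q2,q3,q4,q6} {q8}
  U5: {q2,q3,q4,q6} {q7,q8}
  U6: {q2,q3,q4,q6} {q8}
  U12: {q3,q4,q5,q6} {q8}
  U13: {q2,q3,q5,q6} {q8}
  U14: {q2,q3,q4,q6} {q8}
  U15: {q2,q3,q4,q6} {q7,q8}
  U16: {q2,q3,q4,q6} {q8}
  U23: {q3,q5,q6} {q8}
  U24: {q3,q4,q6} {q8}
  U25: {q3,q4,q6} {q8}
  U26: {q3,q4,q6} {q8}
  U34: {q1} {q2,q3,q6} {q8}
  U35: {q2,q3,q6} {q8}
  U36: {q2,q3,q6} {q8}
  U45: {q2,q3,q4,q6} {q8}
  U46: {q2,q3,q4,q6} {q8}
  U56: {q2,q3,q4,q6} {q8}
  U123: {q3,q5,q6} {q8}
  U124: {q3,q4,q6} {q8}
  U125: {q3,q4,q6} {q8}
  U126: {q3,q4,q6} {q8}
  U134: {q2,q3,q6} {q8}
  U135: {q2,q3,q6} {q8}
  U136: {q2,q3,q6} {q8}
  U145: {q2,q3,q4,q6} {q8}
  U146: {q2,q3,q4,q6} {q8}
  U156: {q2,q3,q4,q6} {q8}
  U234: {q3,q6} {q8}
  U235: {q3,q6} {q8}
  U236: {q3,q6} {q8}
  U245: {q3,q4,q6} {q8}
  U246: {q3,q4,q6} {q8}
  U256: {q3,q4,q6} {q8}
  U345: {q2,q3,q6} {q8}
  U346: {q2,q3,q6} {q8}
  U356: {q2,q3,q6} {q8}
  U456: {q2,q3,q4,q6} {q8}
  U1234: {q3,q6} {q8}
  U1235: {q3,q6} {q8}
  U1236: {q3,q6} {q8}
  U1245: {q3,q4,q6} {q8}
  U1246: {q3,q4,q6} {q8}
  U1256: {q3,q4,q6} {q8}
  U1345: {q2,q3,q6} {q8}
  U1346: {q2,q3,q6} {q8}
  U1356: {q2,q3,q6} {q8}
  U1456: {q2,q3,q4,q6} {q8}
  U2345: {q3,q6} {q8}
  U2346: {q3,q6} {q8}
  U2356: {q3,q6} {q8}
  U2456: {q3,q4,q6} {q8}
  U3456: {q2,q3,q6} {q8}
  U12345: {q3,q6} {q8}
  U12346: {q3,q6} {q8}
  U12356: {q3,q6} {q8}
  U12456: {q3,q4,q6} {q8}
  U13456: {q2,q3,q6} {q8}
  U23456: {q3,q6} {q8}
  U123456: {q3,q6} {q8}
C dims 14,31,40,30; δ0: rk 11, SNF 1^11; δ1: rk 20, SNF 1^20; δ2: rk 20, SNF 1^20
Ȟ^0: (14−11)−0=3 ⇒ Z^3
Ȟ^1: (31−20)−11=0 ⇒ 0
Ȟ^2: (40−20)−20=0 ⇒ 0

Ȟ^0 = Z^3; Ȟ^1 = 0; Ȟ^2 = 0


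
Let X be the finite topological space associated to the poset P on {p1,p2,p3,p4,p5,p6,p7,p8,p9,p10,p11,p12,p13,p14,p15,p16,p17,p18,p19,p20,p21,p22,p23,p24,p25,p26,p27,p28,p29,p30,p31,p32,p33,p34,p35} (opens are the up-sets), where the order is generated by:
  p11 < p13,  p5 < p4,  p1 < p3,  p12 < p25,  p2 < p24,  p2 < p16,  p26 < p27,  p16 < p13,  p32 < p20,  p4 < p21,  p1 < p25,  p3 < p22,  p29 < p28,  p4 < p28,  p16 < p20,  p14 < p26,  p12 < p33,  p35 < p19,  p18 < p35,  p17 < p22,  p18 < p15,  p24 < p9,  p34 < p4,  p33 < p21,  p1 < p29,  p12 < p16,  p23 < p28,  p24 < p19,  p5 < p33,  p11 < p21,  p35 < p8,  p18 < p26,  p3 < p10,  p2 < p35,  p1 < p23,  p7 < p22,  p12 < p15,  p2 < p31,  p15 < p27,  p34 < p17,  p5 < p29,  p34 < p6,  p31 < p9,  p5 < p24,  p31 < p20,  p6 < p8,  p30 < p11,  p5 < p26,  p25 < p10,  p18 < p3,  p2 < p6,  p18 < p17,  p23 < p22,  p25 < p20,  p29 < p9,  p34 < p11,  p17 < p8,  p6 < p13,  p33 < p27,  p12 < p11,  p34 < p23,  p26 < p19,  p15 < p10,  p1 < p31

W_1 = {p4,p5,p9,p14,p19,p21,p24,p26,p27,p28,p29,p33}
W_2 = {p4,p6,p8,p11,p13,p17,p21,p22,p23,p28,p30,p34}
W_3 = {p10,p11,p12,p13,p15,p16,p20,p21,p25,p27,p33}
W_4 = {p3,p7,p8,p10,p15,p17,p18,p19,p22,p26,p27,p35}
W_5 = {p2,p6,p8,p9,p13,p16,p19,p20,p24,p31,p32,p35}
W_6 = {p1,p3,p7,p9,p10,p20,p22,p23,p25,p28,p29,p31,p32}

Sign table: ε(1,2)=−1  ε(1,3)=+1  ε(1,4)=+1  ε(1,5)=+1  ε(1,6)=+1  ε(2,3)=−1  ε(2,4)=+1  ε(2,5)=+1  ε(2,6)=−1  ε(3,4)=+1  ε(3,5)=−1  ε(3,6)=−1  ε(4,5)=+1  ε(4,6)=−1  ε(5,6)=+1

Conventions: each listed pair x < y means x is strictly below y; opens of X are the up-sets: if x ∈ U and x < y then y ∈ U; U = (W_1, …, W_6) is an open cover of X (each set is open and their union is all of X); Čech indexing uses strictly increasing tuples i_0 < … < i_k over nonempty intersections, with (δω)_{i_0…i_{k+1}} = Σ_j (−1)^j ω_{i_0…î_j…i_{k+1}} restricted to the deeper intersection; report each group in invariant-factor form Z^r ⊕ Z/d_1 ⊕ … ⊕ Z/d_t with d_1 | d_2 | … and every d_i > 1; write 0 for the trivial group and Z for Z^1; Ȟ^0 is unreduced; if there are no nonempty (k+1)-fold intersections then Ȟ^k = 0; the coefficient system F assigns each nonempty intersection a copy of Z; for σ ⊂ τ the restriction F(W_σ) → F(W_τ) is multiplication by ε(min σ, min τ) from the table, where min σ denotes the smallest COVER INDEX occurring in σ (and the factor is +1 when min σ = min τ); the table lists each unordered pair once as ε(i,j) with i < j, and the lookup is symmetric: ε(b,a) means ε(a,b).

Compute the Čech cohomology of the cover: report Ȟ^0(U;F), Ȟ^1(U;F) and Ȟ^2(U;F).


intersection data:
  W12={p4,p21,p28} W13={p21,p27,p33} W14={p19,p26,p27} W15={p9,p19,p24} W16={p9,p28,p29} W23={p11,p13,p21} W24={p8,p17,p22} W25={p6,p8,p13} W26={p22,p23,p28} W34={p10,p15,p27} W35={p13,p16,p20} W36={p10,p20,p25} W45={p8,p19,p35} W46={p3,p7,p10,p22} W56={p9,p20,p31,p32}
  W123={p21} W126={p28} W134={p27} W145={p19} W156={p9} W235={p13} W245={p8} W246={p22} W346={p10} W356={p20}
C dims 6,15,10; δ0: rk 6, SNF 1^5·2; δ1: rk 9, SNF 1^9
Ȟ^0 = (6 − 6) − 0 = 0, so Ȟ^0 ≅ 0
Ȟ^1 = (15 − 9) − 6 = 0 plus torsion [2], so Ȟ^1 ≅ Z/2
Ȟ^2 = (10 − 0) − 9 = 1, so Ȟ^2 ≅ Z

Ȟ^0 = 0,  Ȟ^1 = Z/2,  Ȟ^2 = Z


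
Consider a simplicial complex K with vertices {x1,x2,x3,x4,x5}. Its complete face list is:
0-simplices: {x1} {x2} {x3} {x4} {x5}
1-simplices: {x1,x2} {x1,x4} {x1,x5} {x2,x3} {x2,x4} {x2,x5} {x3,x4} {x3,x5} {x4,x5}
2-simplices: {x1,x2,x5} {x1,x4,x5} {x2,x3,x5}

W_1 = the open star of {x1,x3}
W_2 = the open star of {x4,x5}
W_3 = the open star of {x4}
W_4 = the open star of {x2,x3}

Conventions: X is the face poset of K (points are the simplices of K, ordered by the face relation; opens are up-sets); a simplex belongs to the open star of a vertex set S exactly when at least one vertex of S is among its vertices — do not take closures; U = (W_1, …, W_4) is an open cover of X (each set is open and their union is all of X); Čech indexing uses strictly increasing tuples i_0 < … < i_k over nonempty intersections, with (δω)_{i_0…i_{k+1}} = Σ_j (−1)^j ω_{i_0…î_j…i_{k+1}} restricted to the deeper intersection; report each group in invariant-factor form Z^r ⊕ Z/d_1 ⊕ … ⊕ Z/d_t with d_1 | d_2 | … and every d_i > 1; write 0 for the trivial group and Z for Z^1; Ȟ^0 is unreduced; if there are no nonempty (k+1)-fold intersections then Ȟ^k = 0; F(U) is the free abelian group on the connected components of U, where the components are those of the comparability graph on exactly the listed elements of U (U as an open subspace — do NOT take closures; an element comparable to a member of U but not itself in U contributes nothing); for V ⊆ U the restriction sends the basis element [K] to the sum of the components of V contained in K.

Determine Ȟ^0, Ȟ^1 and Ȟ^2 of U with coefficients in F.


Ȟ^0 = Z,  Ȟ^1 = Z^2,  Ȟ^2 = 0

nonempty overlaps:
  W1={{x1},{x3},{x1,x2},{x1,x4},{x1,x5},{x2,x3},{x3,x4},{x3,x5},{x1,x2,x5},{x1,x4,x5},{x2,x3,x5}} W2={{x4},{x5},{x1,x4},{x1,x5},{x2,x4},{x2,x5},{x3,x4},{x3,x5},{x4,x5},{x1,x2,x5},{x1,x4,x5},{x2,x3,x5}} W3={{x4},{x1,x4},{x2,x4},{x3,x4},{x4,x5},{x1,x4,x5}} W4={{x2},{x3},{x1,x2},{x2,x3},{x2,x4},{x2,x5},{x3,x4},{x3,x5},{x1,x2,x5},{x2,x3,x5}}
  W12={{x1,x4},{x1,x5},{x3,x4},{x3,x5},{x1,x2,x5},{x1,x4,x5},{x2,x3,x5}} W13={{x1,x4},{x3,x4},{x1,x4,x5}} W14={{x3},{x1,x2},{x2,x3},{x3,x4},{x3,x5},{x1,x2,x5},{x2,x3,x5}} W23={{x4},{x1,x4},{x2,x4},{x3,x4},{x4,x5},{x1,x4,x5}} W24={{x2,x4},{x2,x5},{x3,x4},{x3,x5},{x1,x2,x5},{x2,x3,x5}} W34={{x2,x4},{x3,x4}}
  W123={{x1,x4},{x3,x4},{x1,x4,x5}} W124={{x3,x4},{x3,x5},{x1,x2,x5},{x2,x3,x5}} W134={{x3,x4}} W234={{x2,x4},{x3,x4}}
  W1234={{x3,x4}}
components per intersection:
  W1: {{x1},{x1,x2},{x1,x4},{x1,x5},{x1,x2,x5},{x1,x4,x5}} {{x3},{x2,x3},{x3,x4},{x3,x5},{x2,x3,x5}}
  W2: {{x4},{x5},{x1,x4},{x1,x5},{x2,x4},{x2,x5},{x3,x4},{x3,x5},{x4,x5},{x1,x2,x5},{x1,x4,x5},{x2,x3,x5}}
  W3: {{x4},{x1,x4},{x2,x4},{x3,x4},{x4,x5},{x1,x4,x5}}
  W4: {{x2},{x3},{x1,x2},{x2,x3},{x2,x4},{x2,x5},{x3,x4},{x3,x5},{x1,x2,x5},{x2,x3,x5}}
  W12: {{x1,x4},{x1,x5},{x1,x2,x5},{x1,x4,x5}} {{x3,x4}} {{x3,x5},{x2,x3,x5}}
  W13: {{x1,x4},{x1,x4,x5}} {{x3,x4}}
  W14: {{x3},{x2,x3},{x3,x4},{x3,x5},{x2,x3,x5}} {{x1,x2},{x1,x2,x5}}
  W23: {{x4},{x1,x4},{x2,x4},{x3,x4},{x4,x5},{x1,x4,x5}}
  W24: {{x2,x4}} {{x2,x5},{x3,x5},{x1,x2,x5},{x2,x3,x5}} {{x3,x4}}
  W34: {{x2,x4}} {{x3,x4}}
  W123: {{x1,x4},{x1,x4,x5}} {{x3,x4}}
  W124: {{x3,x4}} {{x3,x5},{x2,x3,x5}} {{x1,x2,x5}}
  W134: {{x3,x4}}
  W234: {{x2,x4}} {{x3,x4}}
  W1234: {{x3,x4}}
C dims 5,13,8,1; δ0: rk 4, SNF 1^4; δ1: rk 7, SNF 1^7; δ2: rk 1, SNF 1^1
degree 0: 5−4−0 = 1 → Ȟ^0 ≅ Z
degree 1: 13−7−4 = 2 → Ȟ^1 ≅ Z^2
degree 2: 8−1−7 = 0 → Ȟ^2 ≅ 0


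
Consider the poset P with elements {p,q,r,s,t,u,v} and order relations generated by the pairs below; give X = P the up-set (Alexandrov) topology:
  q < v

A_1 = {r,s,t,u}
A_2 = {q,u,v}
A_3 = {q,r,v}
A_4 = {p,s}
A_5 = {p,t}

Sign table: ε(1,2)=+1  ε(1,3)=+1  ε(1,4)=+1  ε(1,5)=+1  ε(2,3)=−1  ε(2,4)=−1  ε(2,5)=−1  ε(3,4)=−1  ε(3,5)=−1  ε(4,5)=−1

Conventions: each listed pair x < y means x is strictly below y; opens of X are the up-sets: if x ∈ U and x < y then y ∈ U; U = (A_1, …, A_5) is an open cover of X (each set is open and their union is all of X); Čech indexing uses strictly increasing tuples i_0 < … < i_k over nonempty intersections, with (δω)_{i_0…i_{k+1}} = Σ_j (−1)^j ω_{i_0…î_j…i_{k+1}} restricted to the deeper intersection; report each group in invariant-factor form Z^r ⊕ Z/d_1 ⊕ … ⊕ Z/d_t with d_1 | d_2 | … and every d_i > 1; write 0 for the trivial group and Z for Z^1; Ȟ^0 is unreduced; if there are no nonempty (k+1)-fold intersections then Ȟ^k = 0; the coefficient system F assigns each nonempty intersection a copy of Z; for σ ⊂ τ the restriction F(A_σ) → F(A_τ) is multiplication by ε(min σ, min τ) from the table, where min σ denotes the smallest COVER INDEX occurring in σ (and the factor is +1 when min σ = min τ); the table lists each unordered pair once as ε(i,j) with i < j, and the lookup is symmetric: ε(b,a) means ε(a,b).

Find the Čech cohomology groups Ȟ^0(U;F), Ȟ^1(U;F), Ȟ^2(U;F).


Ȟ^0 ≅ 0; Ȟ^1 ≅ Z ⊕ Z/2; Ȟ^2 ≅ 0

cover nerve:
  A12={u} A13={r} A14={s} A15={t} A23={q,v} A45={p}
C dims 5,6; δ0: rk 5, SNF 1^4·2
Ȟ^0: (5−5)−0=0 ⇒ 0
Ȟ^1: (6−0)−5=1 plus torsion [2] ⇒ Z ⊕ Z/2
Ȟ^2: (0−0)−0=0 ⇒ 0


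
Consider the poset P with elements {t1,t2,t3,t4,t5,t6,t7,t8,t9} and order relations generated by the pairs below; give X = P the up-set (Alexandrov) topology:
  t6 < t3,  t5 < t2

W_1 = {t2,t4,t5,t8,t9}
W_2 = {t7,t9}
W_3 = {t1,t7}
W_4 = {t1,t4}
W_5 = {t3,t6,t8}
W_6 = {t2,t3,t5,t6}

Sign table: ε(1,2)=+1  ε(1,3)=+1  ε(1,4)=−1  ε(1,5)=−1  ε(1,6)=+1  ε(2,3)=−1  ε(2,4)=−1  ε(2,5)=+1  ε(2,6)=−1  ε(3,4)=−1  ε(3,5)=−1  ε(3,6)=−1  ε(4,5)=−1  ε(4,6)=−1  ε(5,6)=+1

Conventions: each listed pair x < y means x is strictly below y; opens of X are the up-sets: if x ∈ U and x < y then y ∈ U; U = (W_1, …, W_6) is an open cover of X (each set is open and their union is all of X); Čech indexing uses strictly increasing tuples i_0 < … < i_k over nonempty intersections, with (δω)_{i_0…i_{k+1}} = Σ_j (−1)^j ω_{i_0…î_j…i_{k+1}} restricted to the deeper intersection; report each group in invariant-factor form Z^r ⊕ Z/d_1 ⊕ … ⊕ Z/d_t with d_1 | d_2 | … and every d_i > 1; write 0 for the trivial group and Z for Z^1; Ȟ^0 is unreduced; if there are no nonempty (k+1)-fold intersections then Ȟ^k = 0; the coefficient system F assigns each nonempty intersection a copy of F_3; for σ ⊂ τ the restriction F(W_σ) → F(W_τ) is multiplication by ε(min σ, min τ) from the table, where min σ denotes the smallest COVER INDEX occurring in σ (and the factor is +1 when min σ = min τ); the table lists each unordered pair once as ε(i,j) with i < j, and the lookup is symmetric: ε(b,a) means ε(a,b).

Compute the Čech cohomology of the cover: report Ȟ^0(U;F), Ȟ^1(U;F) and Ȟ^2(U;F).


Ȟ^0 = 0; Ȟ^1 = Z/3; Ȟ^2 = 0

nerve simplices:
  W12={t9} W14={t4} W15={t8} W16={t2,t5} W23={t7} W34={t1} W56={t3,t6}
C dims 6,7; δ0: rk_F3 6
degree 0: 6−6−0 = 0 → Ȟ^0 ≅ 0
degree 1: 7−0−6 = 1 → Ȟ^1 ≅ Z/3
degree 2: 0−0−0 = 0 → Ȟ^2 ≅ 0


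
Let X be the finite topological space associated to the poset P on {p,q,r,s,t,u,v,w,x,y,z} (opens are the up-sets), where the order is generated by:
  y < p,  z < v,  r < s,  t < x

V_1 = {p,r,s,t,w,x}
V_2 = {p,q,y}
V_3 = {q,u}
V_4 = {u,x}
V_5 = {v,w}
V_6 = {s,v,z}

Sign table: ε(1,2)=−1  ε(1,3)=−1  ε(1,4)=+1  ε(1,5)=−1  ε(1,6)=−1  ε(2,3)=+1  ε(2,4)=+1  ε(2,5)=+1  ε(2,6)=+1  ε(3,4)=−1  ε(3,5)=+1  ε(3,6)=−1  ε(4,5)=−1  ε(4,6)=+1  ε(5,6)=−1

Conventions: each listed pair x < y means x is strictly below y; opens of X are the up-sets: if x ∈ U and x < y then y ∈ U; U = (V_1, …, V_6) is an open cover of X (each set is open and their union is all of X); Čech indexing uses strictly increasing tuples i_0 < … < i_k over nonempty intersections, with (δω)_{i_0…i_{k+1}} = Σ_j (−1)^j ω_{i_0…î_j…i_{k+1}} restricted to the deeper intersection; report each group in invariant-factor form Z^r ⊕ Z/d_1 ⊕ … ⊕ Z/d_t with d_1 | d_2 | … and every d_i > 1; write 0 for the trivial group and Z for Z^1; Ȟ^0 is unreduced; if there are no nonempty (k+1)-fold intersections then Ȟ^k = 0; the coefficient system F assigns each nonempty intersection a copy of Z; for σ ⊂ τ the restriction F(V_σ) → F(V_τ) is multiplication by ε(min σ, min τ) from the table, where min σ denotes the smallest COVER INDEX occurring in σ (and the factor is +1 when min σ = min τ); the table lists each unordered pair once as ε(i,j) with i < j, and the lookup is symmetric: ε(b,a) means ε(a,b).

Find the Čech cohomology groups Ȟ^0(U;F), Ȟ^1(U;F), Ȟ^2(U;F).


Ȟ^0 = 0,  Ȟ^1 = Z ⊕ Z/2,  Ȟ^2 = 0

nonempty overlaps:
  V12={p} V14={x} V15={w} V16={s} V23={q} V34={u} V56={v}
C dims 6,7; δ0: rk 6, SNF 1^5·2
degree 0: 6−6−0 = 0 → Ȟ^0 ≅ 0
degree 1: 7−0−6 = 1 plus torsion [2] → Ȟ^1 ≅ Z ⊕ Z/2
degree 2: 0−0−0 = 0 → Ȟ^2 ≅ 0


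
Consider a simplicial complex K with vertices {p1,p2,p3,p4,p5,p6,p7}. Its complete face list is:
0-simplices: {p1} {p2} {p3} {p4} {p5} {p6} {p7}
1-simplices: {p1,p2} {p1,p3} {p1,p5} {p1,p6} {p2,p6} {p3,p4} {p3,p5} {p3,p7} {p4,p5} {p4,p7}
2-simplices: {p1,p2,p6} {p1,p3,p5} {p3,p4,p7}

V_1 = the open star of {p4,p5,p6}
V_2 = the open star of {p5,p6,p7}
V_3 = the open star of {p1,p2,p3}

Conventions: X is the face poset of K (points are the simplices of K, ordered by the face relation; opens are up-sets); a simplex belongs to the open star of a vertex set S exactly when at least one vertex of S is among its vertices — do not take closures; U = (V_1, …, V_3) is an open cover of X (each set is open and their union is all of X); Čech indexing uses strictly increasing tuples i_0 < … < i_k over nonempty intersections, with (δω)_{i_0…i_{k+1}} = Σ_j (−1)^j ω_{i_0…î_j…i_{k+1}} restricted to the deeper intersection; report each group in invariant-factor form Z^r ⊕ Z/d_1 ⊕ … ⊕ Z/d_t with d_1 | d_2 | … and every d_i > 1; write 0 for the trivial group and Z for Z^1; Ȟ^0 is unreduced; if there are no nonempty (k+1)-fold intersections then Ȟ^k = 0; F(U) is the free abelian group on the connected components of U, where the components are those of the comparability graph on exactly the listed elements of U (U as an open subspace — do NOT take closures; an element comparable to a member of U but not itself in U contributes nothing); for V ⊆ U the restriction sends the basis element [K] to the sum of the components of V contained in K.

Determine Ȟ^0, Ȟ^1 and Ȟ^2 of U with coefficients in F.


cover nerve:
  V1={{p4},{p5},{p6},{p1,p5},{p1,p6},{p2,p6},{p3,p4},{p3,p5},{p4,p5},{p4,p7},{p1,p2,p6},{p1,p3,p5},{p3,p4,p7}} V2={{p5},{p6},{p7},{p1,p5},{p1,p6},{p2,p6},{p3,p5},{p3,p7},{p4,p5},{p4,p7},{p1,p2,p6},{p1,p3,p5},{p3,p4,p7}} V3={{p1},{p2},{p3},{p1,p2},{p1,p3},{p1,p5},{p1,p6},{p2,p6},{p3,p4},{p3,p5},{p3,p7},{p1,p2,p6},{p1,p3,p5},{p3,p4,p7}}
  V12={{p5},{p6},{p1,p5},{p1,p6},{p2,p6},{p3,p5},{p4,p5},{p4,p7},{p1,p2,p6},{p1,p3,p5},{p3,p4,p7}} V13={{p1,p5},{p1,p6},{p2,p6},{p3,p4},{p3,p5},{p1,p2,p6},{p1,p3,p5},{p3,p4,p7}} V23={{p1,p5},{p1,p6},{p2,p6},{p3,p5},{p3,p7},{p1,p2,p6},{p1,p3,p5},{p3,p4,p7}}
  V123={{p1,p5},{p1,p6},{p2,p6},{p3,p5},{p1,p2,p6},{p1,p3,p5},{p3,p4,p7}}
components per intersection:
  V1: {{p4},{p5},{p1,p5},{p3,p4},{p3,p5},{p4,p5},{p4,p7},{p1,p3,p5},{p3,p4,p7}} {{p6},{p1,p6},{p2,p6},{p1,p2,p6}}
  V2: {{p5},{p1,p5},{p3,p5},{p4,p5},{p1,p3,p5}} {{p6},{p1,p6},{p2,p6},{p1,p2,p6}} {{p7},{p3,p7},{p4,p7},{p3,p4,p7}}
  V3: {{p1},{p2},{p3},{p1,p2},{p1,p3},{p1,p5},{p1,p6},{p2,p6},{p3,p4},{p3,p5},{p3,p7},{p1,p2,p6},{p1,p3,p5},{p3,p4,p7}}
  V12: {{p5},{p1,p5},{p3,p5},{p4,p5},{p1,p3,p5}} {{p6},{p1,p6},{p2,p6},{p1,p2,p6}} {{p4,p7},{p3,p4,p7}}
  V13: {{p1,p5},{p3,p5},{p1,p3,p5}} {{p1,p6},{p2,p6},{p1,p2,p6}} {{p3,p4},{p3,p4,p7}}
  V23: {{p1,p5},{p3,p5},{p1,p3,p5}} {{p1,p6},{p2,p6},{p1,p2,p6}} {{p3,p7},{p3,p4,p7}}
  V123: {{p1,p5},{p3,p5},{p1,p3,p5}} {{p1,p6},{p2,p6},{p1,p2,p6}} {{p3,p4,p7}}
C dims 6,9,3; δ0: rk 5, SNF 1^5; δ1: rk 3, SNF 1^3
Ȟ^0: (6−5)−0=1 ⇒ Z
Ȟ^1: (9−3)−5=1 ⇒ Z
Ȟ^2: (3−0)−3=0 ⇒ 0

Ȟ^0 ≅ Z; Ȟ^1 ≅ Z; Ȟ^2 ≅ 0


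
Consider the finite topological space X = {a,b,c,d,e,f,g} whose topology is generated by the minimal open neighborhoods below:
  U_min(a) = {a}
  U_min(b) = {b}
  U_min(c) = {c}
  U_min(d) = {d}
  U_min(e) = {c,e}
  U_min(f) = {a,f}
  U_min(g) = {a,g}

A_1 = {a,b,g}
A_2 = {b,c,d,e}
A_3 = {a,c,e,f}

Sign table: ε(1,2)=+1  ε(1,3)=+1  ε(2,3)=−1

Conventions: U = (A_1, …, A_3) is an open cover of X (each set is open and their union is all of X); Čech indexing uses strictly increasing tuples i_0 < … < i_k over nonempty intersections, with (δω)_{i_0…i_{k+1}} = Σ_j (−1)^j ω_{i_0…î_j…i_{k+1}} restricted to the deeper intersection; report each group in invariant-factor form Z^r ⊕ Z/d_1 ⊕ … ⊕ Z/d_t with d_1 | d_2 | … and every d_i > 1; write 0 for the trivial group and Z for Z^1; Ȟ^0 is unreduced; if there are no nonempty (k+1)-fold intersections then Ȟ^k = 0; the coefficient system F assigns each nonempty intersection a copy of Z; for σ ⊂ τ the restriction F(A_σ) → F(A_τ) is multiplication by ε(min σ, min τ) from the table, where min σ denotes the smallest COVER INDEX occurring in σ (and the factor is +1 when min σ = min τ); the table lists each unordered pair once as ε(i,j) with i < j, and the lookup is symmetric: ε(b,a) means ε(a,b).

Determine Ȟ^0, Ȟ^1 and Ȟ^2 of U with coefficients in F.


Ȟ^0 = 0; Ȟ^1 = Z/2; Ȟ^2 = 0

nonempty overlaps:
  A12={b} A13={a} A23={c,e}
C dims 3,3; δ0: rk 3, SNF 1^2·2
degree 0: 3−3−0 = 0 → Ȟ^0 ≅ 0
degree 1: 3−0−3 = 0 plus torsion [2] → Ȟ^1 ≅ Z/2
degree 2: 0−0−0 = 0 → Ȟ^2 ≅ 0
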